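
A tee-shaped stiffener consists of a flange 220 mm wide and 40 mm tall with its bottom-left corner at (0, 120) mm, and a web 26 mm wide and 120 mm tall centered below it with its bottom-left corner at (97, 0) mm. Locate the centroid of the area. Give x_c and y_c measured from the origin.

Part | A | x̄ᵢ | ȳᵢ | A·x̄ᵢ | A·ȳᵢ
web | 3120.00 | 110.00 | 60.00 | 343200.00 | 187200.00
flange | 8800.00 | 110.00 | 140.00 | 968000.00 | 1232000.00
Σ | 11920.00 |  |  | 1311200.00 | 1419200.00
x_c = 1311200.00 / 11920.00 = 110.00 mm
y_c = 1419200.00 / 11920.00 = 119.06 mm

x_c = 110.00 mm, y_c = 119.06 mm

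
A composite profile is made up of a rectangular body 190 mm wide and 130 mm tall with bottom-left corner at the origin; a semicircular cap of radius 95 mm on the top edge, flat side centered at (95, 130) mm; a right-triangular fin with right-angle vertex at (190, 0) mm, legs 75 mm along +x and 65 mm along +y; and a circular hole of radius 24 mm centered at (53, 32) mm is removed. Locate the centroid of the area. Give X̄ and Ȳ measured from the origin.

Part | A | x̄ᵢ | ȳᵢ | A·x̄ᵢ | A·ȳᵢ
rectangular body | 24700.00 | 95.00 | 65.00 | 2346500.00 | 1605500.00
semicircular top | 14176.44 | 95.00 | 170.32 | 1346761.50 | 2414520.12
triangular fin | 2437.50 | 215.00 | 21.67 | 524062.50 | 52812.50
hole | -1809.56 | 53.00 | 32.00 | -95906.54 | -57905.84
Σ | 39504.38 |  |  | 4121417.46 | 4014926.79
X̄ = 4121417.46 / 39504.38 = 104.33 mm
Ȳ = 4014926.79 / 39504.38 = 101.63 mm

X̄ = 104.33 mm, Ȳ = 101.63 mm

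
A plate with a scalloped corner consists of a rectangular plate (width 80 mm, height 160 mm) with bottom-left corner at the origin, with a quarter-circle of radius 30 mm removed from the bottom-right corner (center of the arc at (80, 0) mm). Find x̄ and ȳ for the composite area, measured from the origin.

Part | A | x̄ᵢ | ȳᵢ | A·x̄ᵢ | A·ȳᵢ
plate | 12800.00 | 40.00 | 80.00 | 512000.00 | 1024000.00
removed quarter-circle | -706.86 | 67.27 | 12.73 | -47548.67 | -9000.00
Σ | 12093.14 |  |  | 464451.33 | 1015000.00
x̄ = 464451.33 / 12093.14 = 38.41 mm
ȳ = 1015000.00 / 12093.14 = 83.93 mm

x̄ = 38.41 mm, ȳ = 83.93 mm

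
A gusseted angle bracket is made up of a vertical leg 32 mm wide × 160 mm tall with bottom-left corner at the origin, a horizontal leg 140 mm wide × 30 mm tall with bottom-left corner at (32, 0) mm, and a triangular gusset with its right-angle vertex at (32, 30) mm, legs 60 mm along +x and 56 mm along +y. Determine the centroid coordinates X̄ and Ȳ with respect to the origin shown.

X̄ = 54.33 mm, Ȳ = 50.40 mm

Part | A | x̄ᵢ | ȳᵢ | A·x̄ᵢ | A·ȳᵢ
vertical leg | 5120.00 | 16.00 | 80.00 | 81920.00 | 409600.00
horizontal leg | 4200.00 | 102.00 | 15.00 | 428400.00 | 63000.00
gusset | 1680.00 | 52.00 | 48.67 | 87360.00 | 81760.00
Σ | 11000.00 |  |  | 597680.00 | 554360.00
X̄ = 597680.00 / 11000.00 = 54.33 mm
Ȳ = 554360.00 / 11000.00 = 50.40 mm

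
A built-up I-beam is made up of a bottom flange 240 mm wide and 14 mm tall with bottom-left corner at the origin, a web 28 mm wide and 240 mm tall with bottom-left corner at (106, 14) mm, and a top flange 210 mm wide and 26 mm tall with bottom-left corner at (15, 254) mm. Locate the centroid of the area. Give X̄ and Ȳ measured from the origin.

X̄ = 120.00 mm, Ȳ = 153.27 mm

bottom flange: A = 240 × 14 = 3360.00, centroid at (120.00, 7.00).
web: A = 28 × 240 = 6720.00, centroid at (120.00, 134.00).
top flange: A = 210 × 26 = 5460.00, centroid at (120.00, 267.00).
ΣA = 15540.00 mm²
ΣAX̄ = (3360.00)(120.00) + (6720.00)(120.00) + (5460.00)(120.00) = 1864800.00 mm³
ΣAȲ = (3360.00)(7.00) + (6720.00)(134.00) + (5460.00)(267.00) = 2381820.00 mm³
X̄ = 1864800.00 / 15540.00 = 120.00 mm
Ȳ = 2381820.00 / 15540.00 = 153.27 mm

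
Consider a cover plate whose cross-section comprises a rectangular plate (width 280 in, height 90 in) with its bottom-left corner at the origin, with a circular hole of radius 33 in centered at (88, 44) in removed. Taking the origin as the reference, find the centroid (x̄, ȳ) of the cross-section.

plate: A = 280 × 90 = 25200.00, centroid at (140.00, 45.00).
hole: A = −π·33² = -3421.19, centroid at (88.00, 44.00).
ΣA = 21778.81 in²
ΣAx̄ = (25200.00)(140.00) + (-3421.19)(88.00) = 3226934.89 in³
ΣAȳ = (25200.00)(45.00) + (-3421.19)(44.00) = 983467.45 in³
x̄ = 3226934.89 / 21778.81 = 148.17 in
ȳ = 983467.45 / 21778.81 = 45.16 in

x̄ = 148.17 in, ȳ = 45.16 in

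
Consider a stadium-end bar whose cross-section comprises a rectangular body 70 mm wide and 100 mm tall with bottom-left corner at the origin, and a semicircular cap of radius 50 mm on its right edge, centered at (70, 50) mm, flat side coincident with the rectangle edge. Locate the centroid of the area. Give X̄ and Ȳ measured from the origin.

X̄ = 55.20 mm, Ȳ = 50.00 mm

Part | A | x̄ᵢ | ȳᵢ | A·x̄ᵢ | A·ȳᵢ
rectangular body | 7000.00 | 35.00 | 50.00 | 245000.00 | 350000.00
semicircular end | 3926.99 | 91.22 | 50.00 | 358222.69 | 196349.54
Σ | 10926.99 |  |  | 603222.69 | 546349.54
X̄ = 603222.69 / 10926.99 = 55.20 mm
Ȳ = 546349.54 / 10926.99 = 50.00 mm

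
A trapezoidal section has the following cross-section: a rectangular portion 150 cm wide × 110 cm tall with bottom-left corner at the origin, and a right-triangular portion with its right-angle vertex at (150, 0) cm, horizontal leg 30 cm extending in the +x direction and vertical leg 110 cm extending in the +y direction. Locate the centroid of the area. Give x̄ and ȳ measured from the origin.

rectangular portion: A = 150 × 110 = 16500.00, centroid at (75.00, 55.00).
triangular portion: A = ½·30·110 = 1650.00, centroid at (160.00, 36.67).
ΣA = 18150.00 cm²
ΣAx̄ = (16500.00)(75.00) + (1650.00)(160.00) = 1501500.00 cm³
ΣAȳ = (16500.00)(55.00) + (1650.00)(36.67) = 968000.00 cm³
x̄ = 1501500.00 / 18150.00 = 82.73 cm
ȳ = 968000.00 / 18150.00 = 53.33 cm

x̄ = 82.73 cm, ȳ = 53.33 cm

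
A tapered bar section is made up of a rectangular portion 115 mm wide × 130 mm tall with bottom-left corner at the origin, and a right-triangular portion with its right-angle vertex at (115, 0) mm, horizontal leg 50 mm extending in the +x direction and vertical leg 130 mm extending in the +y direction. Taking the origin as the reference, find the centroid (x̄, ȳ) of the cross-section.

x̄ = 70.74 mm, ȳ = 61.13 mm

rectangular portion: A = 115 × 130 = 14950.00, centroid at (57.50, 65.00).
triangular portion: A = ½·50·130 = 3250.00, centroid at (131.67, 43.33).
ΣA = 18200.00 mm², ΣAx̄ = 1287541.67 mm³, ΣAȳ = 1112583.33 mm³.
x̄ = 1287541.67/18200.00 = 70.74 mm; ȳ = 1112583.33/18200.00 = 61.13 mm.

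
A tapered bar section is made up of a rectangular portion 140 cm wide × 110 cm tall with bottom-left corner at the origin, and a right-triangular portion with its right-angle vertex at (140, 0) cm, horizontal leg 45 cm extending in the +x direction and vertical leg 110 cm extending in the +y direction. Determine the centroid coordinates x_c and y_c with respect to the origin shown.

x_c = 81.77 cm, y_c = 52.46 cm

rectangular portion: A = 140 × 110 = 15400.00, centroid at (70.00, 55.00).
triangular portion: A = ½·45·110 = 2475.00, centroid at (155.00, 36.67).
ΣA = 17875.00 cm²
ΣAx_c = (15400.00)(70.00) + (2475.00)(155.00) = 1461625.00 cm³
ΣAy_c = (15400.00)(55.00) + (2475.00)(36.67) = 937750.00 cm³
x_c = 1461625.00 / 17875.00 = 81.77 cm
y_c = 937750.00 / 17875.00 = 52.46 cm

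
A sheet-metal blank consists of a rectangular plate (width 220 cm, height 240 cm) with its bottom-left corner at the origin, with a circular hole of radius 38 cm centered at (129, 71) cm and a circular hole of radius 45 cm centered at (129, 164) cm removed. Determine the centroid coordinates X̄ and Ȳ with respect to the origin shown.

Part | A | x̄ᵢ | ȳᵢ | A·x̄ᵢ | A·ȳᵢ
plate | 52800.00 | 110.00 | 120.00 | 5808000.00 | 6336000.00
hole 1 | -4536.46 | 129.00 | 71.00 | -585203.31 | -322088.65
hole 2 | -6361.73 | 129.00 | 164.00 | -820662.54 | -1043322.92
Σ | 41901.82 |  |  | 4402134.15 | 4970588.43
X̄ = 4402134.15 / 41901.82 = 105.06 cm
Ȳ = 4970588.43 / 41901.82 = 118.62 cm

X̄ = 105.06 cm, Ȳ = 118.62 cm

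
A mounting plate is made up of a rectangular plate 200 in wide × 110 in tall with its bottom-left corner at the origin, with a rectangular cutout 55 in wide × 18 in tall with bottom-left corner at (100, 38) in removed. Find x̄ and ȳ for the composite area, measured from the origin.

x̄ = 98.70 in, ȳ = 55.38 in

plate: A = 200 × 110 = 22000.00, centroid at (100.00, 55.00).
hole: A = −(55 × 18) = -990.00, centroid at (127.50, 47.00).
ΣA = 21010.00 in², ΣAx̄ = 2073775.00 in³, ΣAȳ = 1163470.00 in³.
x̄ = 2073775.00/21010.00 = 98.70 in; ȳ = 1163470.00/21010.00 = 55.38 in.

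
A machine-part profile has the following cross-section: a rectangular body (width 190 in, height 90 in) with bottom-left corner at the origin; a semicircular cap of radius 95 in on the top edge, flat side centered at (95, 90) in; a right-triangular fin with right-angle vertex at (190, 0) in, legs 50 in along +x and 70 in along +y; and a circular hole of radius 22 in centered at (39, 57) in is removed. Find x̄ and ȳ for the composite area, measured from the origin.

x̄ = 103.91 in, ȳ = 81.61 in

rectangular body: A = 190 × 90 = 17100.00, centroid at (95.00, 45.00).
semicircular top: A = ½π·95² = 14176.44, centroid at (95.00, 130.32).
triangular fin: A = ½·50·70 = 1750.00, centroid at (206.67, 23.33).
hole: A = −π·22² = -1520.53, centroid at (39.00, 57.00).
ΣA = 31505.91 in²
ΣAx̄ = (17100.00)(95.00) + (14176.44)(95.00) + (1750.00)(206.67) + (-1520.53)(39.00) = 3273627.46 in³
ΣAȳ = (17100.00)(45.00) + (14176.44)(130.32) + (1750.00)(23.33) + (-1520.53)(57.00) = 2571125.72 in³
x̄ = 3273627.46 / 31505.91 = 103.91 in
ȳ = 2571125.72 / 31505.91 = 81.61 in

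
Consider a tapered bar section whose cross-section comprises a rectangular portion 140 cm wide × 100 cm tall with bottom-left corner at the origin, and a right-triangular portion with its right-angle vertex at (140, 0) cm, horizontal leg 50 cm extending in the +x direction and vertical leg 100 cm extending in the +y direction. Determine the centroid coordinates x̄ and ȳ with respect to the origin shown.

rectangular portion: A = 140 × 100 = 14000.00, centroid at (70.00, 50.00).
triangular portion: A = ½·50·100 = 2500.00, centroid at (156.67, 33.33).
ΣA = 16500.00 cm², ΣAx̄ = 1371666.67 cm³, ΣAȳ = 783333.33 cm³.
x̄ = 1371666.67/16500.00 = 83.13 cm; ȳ = 783333.33/16500.00 = 47.47 cm.

x̄ = 83.13 cm, ȳ = 47.47 cm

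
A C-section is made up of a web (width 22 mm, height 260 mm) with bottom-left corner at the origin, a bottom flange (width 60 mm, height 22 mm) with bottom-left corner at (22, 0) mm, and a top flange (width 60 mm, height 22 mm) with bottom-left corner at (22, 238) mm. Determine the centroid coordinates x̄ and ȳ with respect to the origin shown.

x̄ = 23.95 mm, ȳ = 130.00 mm

Part | A | x̄ᵢ | ȳᵢ | A·x̄ᵢ | A·ȳᵢ
web | 5720.00 | 11.00 | 130.00 | 62920.00 | 743600.00
bottom flange | 1320.00 | 52.00 | 11.00 | 68640.00 | 14520.00
top flange | 1320.00 | 52.00 | 249.00 | 68640.00 | 328680.00
Σ | 8360.00 |  |  | 200200.00 | 1086800.00
x̄ = 200200.00 / 8360.00 = 23.95 mm
ȳ = 1086800.00 / 8360.00 = 130.00 mm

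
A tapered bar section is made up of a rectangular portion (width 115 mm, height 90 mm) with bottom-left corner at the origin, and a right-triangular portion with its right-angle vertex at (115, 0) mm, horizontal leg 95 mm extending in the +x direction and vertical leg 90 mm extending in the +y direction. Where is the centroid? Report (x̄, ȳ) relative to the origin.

rectangular portion: A = 115 × 90 = 10350.00, centroid at (57.50, 45.00).
triangular portion: A = ½·95·90 = 4275.00, centroid at (146.67, 30.00).
ΣA = 14625.00 mm², ΣAx̄ = 1222125.00 mm³, ΣAȳ = 594000.00 mm³.
x̄ = 1222125.00/14625.00 = 83.56 mm; ȳ = 594000.00/14625.00 = 40.62 mm.

x̄ = 83.56 mm, ȳ = 40.62 mm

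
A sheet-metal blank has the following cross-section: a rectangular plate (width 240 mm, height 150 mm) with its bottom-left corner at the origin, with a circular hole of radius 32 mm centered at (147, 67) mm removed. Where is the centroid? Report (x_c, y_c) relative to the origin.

plate: A = 240 × 150 = 36000.00, centroid at (120.00, 75.00).
hole: A = −π·32² = -3216.99, centroid at (147.00, 67.00).
ΣA = 32783.01 mm², ΣAx_c = 3847102.34 mm³, ΣAy_c = 2484461.61 mm³.
x_c = 3847102.34/32783.01 = 117.35 mm; y_c = 2484461.61/32783.01 = 75.79 mm.

x_c = 117.35 mm, y_c = 75.79 mm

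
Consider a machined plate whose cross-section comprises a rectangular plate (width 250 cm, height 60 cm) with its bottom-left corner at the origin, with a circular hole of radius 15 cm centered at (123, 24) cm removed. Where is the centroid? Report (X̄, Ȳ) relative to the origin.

X̄ = 125.10 cm, Ȳ = 30.30 cm

plate: A = 250 × 60 = 15000.00, centroid at (125.00, 30.00).
hole: A = −π·15² = -706.86, centroid at (123.00, 24.00).
ΣA = 14293.14 cm², ΣAX̄ = 1788056.42 cm³, ΣAȲ = 433035.40 cm³.
X̄ = 1788056.42/14293.14 = 125.10 cm; Ȳ = 433035.40/14293.14 = 30.30 cm.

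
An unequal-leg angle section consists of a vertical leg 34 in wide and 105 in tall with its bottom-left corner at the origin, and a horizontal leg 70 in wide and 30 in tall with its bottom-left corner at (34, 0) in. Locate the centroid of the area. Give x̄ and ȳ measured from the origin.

x̄ = 36.26 in, ȳ = 38.61 in

vertical leg: A = 34 × 105 = 3570.00, centroid at (17.00, 52.50).
horizontal leg: A = 70 × 30 = 2100.00, centroid at (69.00, 15.00).
ΣA = 5670.00 in²
ΣAx̄ = (3570.00)(17.00) + (2100.00)(69.00) = 205590.00 in³
ΣAȳ = (3570.00)(52.50) + (2100.00)(15.00) = 218925.00 in³
x̄ = 205590.00 / 5670.00 = 36.26 in
ȳ = 218925.00 / 5670.00 = 38.61 in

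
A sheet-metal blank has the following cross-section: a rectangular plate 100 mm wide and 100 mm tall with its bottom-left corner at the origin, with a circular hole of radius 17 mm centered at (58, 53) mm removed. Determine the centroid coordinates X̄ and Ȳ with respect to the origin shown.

Part | A | x̄ᵢ | ȳᵢ | A·x̄ᵢ | A·ȳᵢ
plate | 10000.00 | 50.00 | 50.00 | 500000.00 | 500000.00
hole | -907.92 | 58.00 | 53.00 | -52659.38 | -48119.77
Σ | 9092.08 |  |  | 447340.62 | 451880.23
X̄ = 447340.62 / 9092.08 = 49.20 mm
Ȳ = 451880.23 / 9092.08 = 49.70 mm

X̄ = 49.20 mm, Ȳ = 49.70 mm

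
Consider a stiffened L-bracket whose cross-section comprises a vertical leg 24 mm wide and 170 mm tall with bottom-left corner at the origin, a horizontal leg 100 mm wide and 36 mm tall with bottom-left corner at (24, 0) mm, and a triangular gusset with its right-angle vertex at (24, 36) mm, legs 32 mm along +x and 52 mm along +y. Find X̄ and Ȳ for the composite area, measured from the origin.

X̄ = 40.44 mm, Ȳ = 53.57 mm

vertical leg: A = 24 × 170 = 4080.00, centroid at (12.00, 85.00).
horizontal leg: A = 100 × 36 = 3600.00, centroid at (74.00, 18.00).
gusset: A = ½·32·52 = 832.00, centroid at (34.67, 53.33).
ΣA = 8512.00 mm²
ΣAX̄ = (4080.00)(12.00) + (3600.00)(74.00) + (832.00)(34.67) = 344202.67 mm³
ΣAȲ = (4080.00)(85.00) + (3600.00)(18.00) + (832.00)(53.33) = 455973.33 mm³
X̄ = 344202.67 / 8512.00 = 40.44 mm
Ȳ = 455973.33 / 8512.00 = 53.57 mm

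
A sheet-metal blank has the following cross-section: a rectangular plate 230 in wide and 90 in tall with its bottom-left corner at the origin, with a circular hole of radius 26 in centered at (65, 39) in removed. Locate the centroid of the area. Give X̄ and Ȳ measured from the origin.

plate: A = 230 × 90 = 20700.00, centroid at (115.00, 45.00).
hole: A = −π·26² = -2123.72, centroid at (65.00, 39.00).
ΣA = 18576.28 in², ΣAX̄ = 2242458.42 in³, ΣAȲ = 848675.05 in³.
X̄ = 2242458.42/18576.28 = 120.72 in; Ȳ = 848675.05/18576.28 = 45.69 in.

X̄ = 120.72 in, Ȳ = 45.69 in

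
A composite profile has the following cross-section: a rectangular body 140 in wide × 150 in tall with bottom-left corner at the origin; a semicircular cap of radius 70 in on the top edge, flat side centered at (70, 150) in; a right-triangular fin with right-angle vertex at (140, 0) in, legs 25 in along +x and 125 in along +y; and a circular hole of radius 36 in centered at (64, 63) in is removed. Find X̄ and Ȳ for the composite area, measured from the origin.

X̄ = 75.61 in, Ȳ = 105.65 in

rectangular body: A = 140 × 150 = 21000.00, centroid at (70.00, 75.00).
semicircular top: A = ½π·70² = 7696.90, centroid at (70.00, 179.71).
triangular fin: A = ½·25·125 = 1562.50, centroid at (148.33, 41.67).
hole: A = −π·36² = -4071.50, centroid at (64.00, 63.00).
ΣA = 26187.90 in²
ΣAX̄ = (21000.00)(70.00) + (7696.90)(70.00) + (1562.50)(148.33) + (-4071.50)(64.00) = 1979977.71 in³
ΣAȲ = (21000.00)(75.00) + (7696.90)(179.71) + (1562.50)(41.67) + (-4071.50)(63.00) = 2766801.38 in³
X̄ = 1979977.71 / 26187.90 = 75.61 in
Ȳ = 2766801.38 / 26187.90 = 105.65 in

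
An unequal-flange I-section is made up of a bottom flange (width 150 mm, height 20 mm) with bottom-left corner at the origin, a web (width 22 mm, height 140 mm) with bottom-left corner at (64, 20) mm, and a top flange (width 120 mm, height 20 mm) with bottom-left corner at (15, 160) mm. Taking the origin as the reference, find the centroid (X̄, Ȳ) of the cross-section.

Part | A | x̄ᵢ | ȳᵢ | A·x̄ᵢ | A·ȳᵢ
bottom flange | 3000.00 | 75.00 | 10.00 | 225000.00 | 30000.00
web | 3080.00 | 75.00 | 90.00 | 231000.00 | 277200.00
top flange | 2400.00 | 75.00 | 170.00 | 180000.00 | 408000.00
Σ | 8480.00 |  |  | 636000.00 | 715200.00
X̄ = 636000.00 / 8480.00 = 75.00 mm
Ȳ = 715200.00 / 8480.00 = 84.34 mm

X̄ = 75.00 mm, Ȳ = 84.34 mm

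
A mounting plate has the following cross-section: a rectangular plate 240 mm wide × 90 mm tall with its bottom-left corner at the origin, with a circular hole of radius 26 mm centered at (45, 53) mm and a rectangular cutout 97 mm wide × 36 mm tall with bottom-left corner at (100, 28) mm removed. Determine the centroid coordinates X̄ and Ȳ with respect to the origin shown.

X̄ = 123.74 mm, Ȳ = 43.72 mm

Part | A | x̄ᵢ | ȳᵢ | A·x̄ᵢ | A·ȳᵢ
plate | 21600.00 | 120.00 | 45.00 | 2592000.00 | 972000.00
hole 1 | -2123.72 | 45.00 | 53.00 | -95567.25 | -112556.98
hole 2 | -3492.00 | 148.50 | 46.00 | -518562.00 | -160632.00
Σ | 15984.28 |  |  | 1977870.75 | 698811.02
X̄ = 1977870.75 / 15984.28 = 123.74 mm
Ȳ = 698811.02 / 15984.28 = 43.72 mm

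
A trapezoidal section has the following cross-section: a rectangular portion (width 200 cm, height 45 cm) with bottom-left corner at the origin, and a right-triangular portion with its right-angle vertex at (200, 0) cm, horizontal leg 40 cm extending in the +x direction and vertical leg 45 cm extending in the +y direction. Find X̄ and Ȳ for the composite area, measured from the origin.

rectangular portion: A = 200 × 45 = 9000.00, centroid at (100.00, 22.50).
triangular portion: A = ½·40·45 = 900.00, centroid at (213.33, 15.00).
ΣA = 9900.00 cm², ΣAX̄ = 1092000.00 cm³, ΣAȲ = 216000.00 cm³.
X̄ = 1092000.00/9900.00 = 110.30 cm; Ȳ = 216000.00/9900.00 = 21.82 cm.

X̄ = 110.30 cm, Ȳ = 21.82 cm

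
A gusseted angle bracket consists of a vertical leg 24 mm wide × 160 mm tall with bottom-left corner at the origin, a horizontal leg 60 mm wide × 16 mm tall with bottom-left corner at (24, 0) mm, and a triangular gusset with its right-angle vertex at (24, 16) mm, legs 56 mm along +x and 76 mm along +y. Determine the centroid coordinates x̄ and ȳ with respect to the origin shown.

vertical leg: A = 24 × 160 = 3840.00, centroid at (12.00, 80.00).
horizontal leg: A = 60 × 16 = 960.00, centroid at (54.00, 8.00).
gusset: A = ½·56·76 = 2128.00, centroid at (42.67, 41.33).
ΣA = 6928.00 mm²
ΣAx̄ = (3840.00)(12.00) + (960.00)(54.00) + (2128.00)(42.67) = 188714.67 mm³
ΣAȳ = (3840.00)(80.00) + (960.00)(8.00) + (2128.00)(41.33) = 402837.33 mm³
x̄ = 188714.67 / 6928.00 = 27.24 mm
ȳ = 402837.33 / 6928.00 = 58.15 mm

x̄ = 27.24 mm, ȳ = 58.15 mm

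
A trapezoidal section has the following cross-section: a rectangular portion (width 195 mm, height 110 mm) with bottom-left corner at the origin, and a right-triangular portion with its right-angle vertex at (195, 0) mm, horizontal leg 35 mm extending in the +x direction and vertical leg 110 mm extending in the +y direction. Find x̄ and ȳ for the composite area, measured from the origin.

x̄ = 106.49 mm, ȳ = 53.49 mm

rectangular portion: A = 195 × 110 = 21450.00, centroid at (97.50, 55.00).
triangular portion: A = ½·35·110 = 1925.00, centroid at (206.67, 36.67).
ΣA = 23375.00 mm², ΣAx̄ = 2489208.33 mm³, ΣAȳ = 1250333.33 mm³.
x̄ = 2489208.33/23375.00 = 106.49 mm; ȳ = 1250333.33/23375.00 = 53.49 mm.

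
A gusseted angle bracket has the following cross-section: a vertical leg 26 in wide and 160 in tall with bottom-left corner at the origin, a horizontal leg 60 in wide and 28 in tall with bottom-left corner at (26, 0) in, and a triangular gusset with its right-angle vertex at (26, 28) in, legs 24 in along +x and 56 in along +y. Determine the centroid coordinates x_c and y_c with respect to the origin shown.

vertical leg: A = 26 × 160 = 4160.00, centroid at (13.00, 80.00).
horizontal leg: A = 60 × 28 = 1680.00, centroid at (56.00, 14.00).
gusset: A = ½·24·56 = 672.00, centroid at (34.00, 46.67).
ΣA = 6512.00 in², ΣAx_c = 171008.00 in³, ΣAy_c = 387680.00 in³.
x_c = 171008.00/6512.00 = 26.26 in; y_c = 387680.00/6512.00 = 59.53 in.

x_c = 26.26 in, y_c = 59.53 in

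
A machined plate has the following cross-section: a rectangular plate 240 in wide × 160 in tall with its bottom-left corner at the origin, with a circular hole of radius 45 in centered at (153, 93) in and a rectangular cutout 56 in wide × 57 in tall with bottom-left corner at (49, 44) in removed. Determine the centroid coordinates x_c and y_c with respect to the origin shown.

x_c = 117.48 in, y_c = 77.96 in

plate: A = 240 × 160 = 38400.00, centroid at (120.00, 80.00).
hole 1: A = −π·45² = -6361.73, centroid at (153.00, 93.00).
hole 2: A = −(56 × 57) = -3192.00, centroid at (77.00, 72.50).
ΣA = 28846.27 in²
ΣAx_c = (38400.00)(120.00) + (-6361.73)(153.00) + (-3192.00)(77.00) = 3388872.06 in³
ΣAy_c = (38400.00)(80.00) + (-6361.73)(93.00) + (-3192.00)(72.50) = 2248939.56 in³
x_c = 3388872.06 / 28846.27 = 117.48 in
y_c = 2248939.56 / 28846.27 = 77.96 in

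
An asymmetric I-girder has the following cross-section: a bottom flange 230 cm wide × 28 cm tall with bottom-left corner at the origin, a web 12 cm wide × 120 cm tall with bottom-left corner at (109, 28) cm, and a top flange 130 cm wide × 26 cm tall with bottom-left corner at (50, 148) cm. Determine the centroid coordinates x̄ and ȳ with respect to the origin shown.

x̄ = 115.00 cm, ȳ = 67.59 cm

bottom flange: A = 230 × 28 = 6440.00, centroid at (115.00, 14.00).
web: A = 12 × 120 = 1440.00, centroid at (115.00, 88.00).
top flange: A = 130 × 26 = 3380.00, centroid at (115.00, 161.00).
ΣA = 11260.00 cm²
ΣAx̄ = (6440.00)(115.00) + (1440.00)(115.00) + (3380.00)(115.00) = 1294900.00 cm³
ΣAȳ = (6440.00)(14.00) + (1440.00)(88.00) + (3380.00)(161.00) = 761060.00 cm³
x̄ = 1294900.00 / 11260.00 = 115.00 cm
ȳ = 761060.00 / 11260.00 = 67.59 cm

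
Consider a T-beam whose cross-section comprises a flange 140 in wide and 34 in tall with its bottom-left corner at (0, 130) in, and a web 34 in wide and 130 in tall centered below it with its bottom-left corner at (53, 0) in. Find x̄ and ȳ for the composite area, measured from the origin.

x̄ = 70.00 in, ȳ = 107.52 in

Part | A | x̄ᵢ | ȳᵢ | A·x̄ᵢ | A·ȳᵢ
web | 4420.00 | 70.00 | 65.00 | 309400.00 | 287300.00
flange | 4760.00 | 70.00 | 147.00 | 333200.00 | 699720.00
Σ | 9180.00 |  |  | 642600.00 | 987020.00
x̄ = 642600.00 / 9180.00 = 70.00 in
ȳ = 987020.00 / 9180.00 = 107.52 in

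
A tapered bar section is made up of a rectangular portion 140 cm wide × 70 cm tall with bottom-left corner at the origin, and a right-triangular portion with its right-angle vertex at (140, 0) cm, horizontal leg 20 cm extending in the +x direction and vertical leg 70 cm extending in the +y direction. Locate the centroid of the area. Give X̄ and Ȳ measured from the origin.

X̄ = 75.11 cm, Ȳ = 34.22 cm

Part | A | x̄ᵢ | ȳᵢ | A·x̄ᵢ | A·ȳᵢ
rectangular portion | 9800.00 | 70.00 | 35.00 | 686000.00 | 343000.00
triangular portion | 700.00 | 146.67 | 23.33 | 102666.67 | 16333.33
Σ | 10500.00 |  |  | 788666.67 | 359333.33
X̄ = 788666.67 / 10500.00 = 75.11 cm
Ȳ = 359333.33 / 10500.00 = 34.22 cm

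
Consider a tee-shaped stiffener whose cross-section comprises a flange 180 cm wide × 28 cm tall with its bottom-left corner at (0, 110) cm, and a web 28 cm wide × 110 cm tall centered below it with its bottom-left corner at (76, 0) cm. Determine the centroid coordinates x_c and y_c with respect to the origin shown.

web: A = 28 × 110 = 3080.00, centroid at (90.00, 55.00).
flange: A = 180 × 28 = 5040.00, centroid at (90.00, 124.00).
ΣA = 8120.00 cm²
ΣAx_c = (3080.00)(90.00) + (5040.00)(90.00) = 730800.00 cm³
ΣAy_c = (3080.00)(55.00) + (5040.00)(124.00) = 794360.00 cm³
x_c = 730800.00 / 8120.00 = 90.00 cm
y_c = 794360.00 / 8120.00 = 97.83 cm

x_c = 90.00 cm, y_c = 97.83 cm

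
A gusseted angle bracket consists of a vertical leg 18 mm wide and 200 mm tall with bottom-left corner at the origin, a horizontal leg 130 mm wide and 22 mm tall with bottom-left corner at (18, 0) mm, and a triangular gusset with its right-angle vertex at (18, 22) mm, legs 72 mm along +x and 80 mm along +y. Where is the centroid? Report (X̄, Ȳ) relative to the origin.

vertical leg: A = 18 × 200 = 3600.00, centroid at (9.00, 100.00).
horizontal leg: A = 130 × 22 = 2860.00, centroid at (83.00, 11.00).
gusset: A = ½·72·80 = 2880.00, centroid at (42.00, 48.67).
ΣA = 9340.00 mm², ΣAX̄ = 390740.00 mm³, ΣAȲ = 531620.00 mm³.
X̄ = 390740.00/9340.00 = 41.84 mm; Ȳ = 531620.00/9340.00 = 56.92 mm.

X̄ = 41.84 mm, Ȳ = 56.92 mm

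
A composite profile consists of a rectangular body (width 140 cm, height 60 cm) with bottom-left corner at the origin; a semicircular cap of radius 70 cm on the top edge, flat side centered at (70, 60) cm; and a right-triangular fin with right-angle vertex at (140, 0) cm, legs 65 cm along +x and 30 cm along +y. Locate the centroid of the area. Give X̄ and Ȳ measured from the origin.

X̄ = 75.24 cm, Ȳ = 55.78 cm

Part | A | x̄ᵢ | ȳᵢ | A·x̄ᵢ | A·ȳᵢ
rectangular body | 8400.00 | 70.00 | 30.00 | 588000.00 | 252000.00
semicircular top | 7696.90 | 70.00 | 89.71 | 538783.14 | 690480.79
triangular fin | 975.00 | 161.67 | 10.00 | 157625.00 | 9750.00
Σ | 17071.90 |  |  | 1284408.14 | 952230.79
X̄ = 1284408.14 / 17071.90 = 75.24 cm
Ȳ = 952230.79 / 17071.90 = 55.78 cm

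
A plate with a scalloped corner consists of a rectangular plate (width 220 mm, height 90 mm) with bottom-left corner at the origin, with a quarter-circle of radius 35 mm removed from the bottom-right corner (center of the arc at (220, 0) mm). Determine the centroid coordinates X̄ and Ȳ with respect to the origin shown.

X̄ = 105.14 mm, Ȳ = 46.54 mm

plate: A = 220 × 90 = 19800.00, centroid at (110.00, 45.00).
removed quarter-circle: A = −¼π·35² = -962.11, centroid at (205.15, 14.85).
ΣA = 18837.89 mm²
ΣAX̄ = (19800.00)(110.00) + (-962.11)(205.15) = 1980626.86 mm³
ΣAȲ = (19800.00)(45.00) + (-962.11)(14.85) = 876708.33 mm³
X̄ = 1980626.86 / 18837.89 = 105.14 mm
Ȳ = 876708.33 / 18837.89 = 46.54 mm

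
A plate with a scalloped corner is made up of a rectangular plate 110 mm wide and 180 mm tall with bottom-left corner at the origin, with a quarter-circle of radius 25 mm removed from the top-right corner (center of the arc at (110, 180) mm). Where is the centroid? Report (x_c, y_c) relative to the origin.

plate: A = 110 × 180 = 19800.00, centroid at (55.00, 90.00).
removed quarter-circle: A = −¼π·25² = -490.87, centroid at (99.39, 169.39).
ΣA = 19309.13 mm²
ΣAx_c = (19800.00)(55.00) + (-490.87)(99.39) = 1040212.21 mm³
ΣAy_c = (19800.00)(90.00) + (-490.87)(169.39) = 1698851.04 mm³
x_c = 1040212.21 / 19309.13 = 53.87 mm
y_c = 1698851.04 / 19309.13 = 87.98 mm

x_c = 53.87 mm, y_c = 87.98 mm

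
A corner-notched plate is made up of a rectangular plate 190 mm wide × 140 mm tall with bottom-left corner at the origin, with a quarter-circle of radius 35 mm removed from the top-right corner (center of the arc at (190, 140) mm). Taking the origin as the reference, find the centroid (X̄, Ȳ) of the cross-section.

Part | A | x̄ᵢ | ȳᵢ | A·x̄ᵢ | A·ȳᵢ
plate | 26600.00 | 95.00 | 70.00 | 2527000.00 | 1862000.00
removed quarter-circle | -962.11 | 175.15 | 125.15 | -168509.76 | -120404.12
Σ | 25637.89 |  |  | 2358490.24 | 1741595.88
X̄ = 2358490.24 / 25637.89 = 91.99 mm
Ȳ = 1741595.88 / 25637.89 = 67.93 mm

X̄ = 91.99 mm, Ȳ = 67.93 mm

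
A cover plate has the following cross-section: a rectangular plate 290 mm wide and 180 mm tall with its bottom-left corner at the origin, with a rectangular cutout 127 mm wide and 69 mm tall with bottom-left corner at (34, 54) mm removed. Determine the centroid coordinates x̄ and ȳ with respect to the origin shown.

plate: A = 290 × 180 = 52200.00, centroid at (145.00, 90.00).
hole: A = −(127 × 69) = -8763.00, centroid at (97.50, 88.50).
ΣA = 43437.00 mm², ΣAx̄ = 6714607.50 mm³, ΣAȳ = 3922474.50 mm³.
x̄ = 6714607.50/43437.00 = 154.58 mm; ȳ = 3922474.50/43437.00 = 90.30 mm.

x̄ = 154.58 mm, ȳ = 90.30 mm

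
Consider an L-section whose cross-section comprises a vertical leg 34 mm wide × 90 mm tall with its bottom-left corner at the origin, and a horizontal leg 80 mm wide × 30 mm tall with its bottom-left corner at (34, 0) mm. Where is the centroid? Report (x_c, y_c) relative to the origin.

vertical leg: A = 34 × 90 = 3060.00, centroid at (17.00, 45.00).
horizontal leg: A = 80 × 30 = 2400.00, centroid at (74.00, 15.00).
ΣA = 5460.00 mm²
ΣAx_c = (3060.00)(17.00) + (2400.00)(74.00) = 229620.00 mm³
ΣAy_c = (3060.00)(45.00) + (2400.00)(15.00) = 173700.00 mm³
x_c = 229620.00 / 5460.00 = 42.05 mm
y_c = 173700.00 / 5460.00 = 31.81 mm

x_c = 42.05 mm, y_c = 31.81 mm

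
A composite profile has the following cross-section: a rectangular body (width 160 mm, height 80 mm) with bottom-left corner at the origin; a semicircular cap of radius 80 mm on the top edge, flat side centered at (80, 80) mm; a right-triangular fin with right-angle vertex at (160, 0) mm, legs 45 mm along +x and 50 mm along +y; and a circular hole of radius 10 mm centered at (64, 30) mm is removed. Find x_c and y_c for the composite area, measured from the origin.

x_c = 84.73 mm, y_c = 70.44 mm

rectangular body: A = 160 × 80 = 12800.00, centroid at (80.00, 40.00).
semicircular top: A = ½π·80² = 10053.10, centroid at (80.00, 113.95).
triangular fin: A = ½·45·50 = 1125.00, centroid at (175.00, 16.67).
hole: A = −π·10² = -314.16, centroid at (64.00, 30.00).
ΣA = 23663.94 mm²
ΣAx_c = (12800.00)(80.00) + (10053.10)(80.00) + (1125.00)(175.00) + (-314.16)(64.00) = 2005016.53 mm³
ΣAy_c = (12800.00)(40.00) + (10053.10)(113.95) + (1125.00)(16.67) + (-314.16)(30.00) = 1666906.27 mm³
x_c = 2005016.53 / 23663.94 = 84.73 mm
y_c = 1666906.27 / 23663.94 = 70.44 mm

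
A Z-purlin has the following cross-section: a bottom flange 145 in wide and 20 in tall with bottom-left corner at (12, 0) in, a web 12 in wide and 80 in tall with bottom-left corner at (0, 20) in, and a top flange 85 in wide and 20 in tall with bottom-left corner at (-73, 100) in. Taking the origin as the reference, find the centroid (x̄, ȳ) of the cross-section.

Part | A | x̄ᵢ | ȳᵢ | A·x̄ᵢ | A·ȳᵢ
bottom flange | 2900.00 | 84.50 | 10.00 | 245050.00 | 29000.00
web | 960.00 | 6.00 | 60.00 | 5760.00 | 57600.00
top flange | 1700.00 | -30.50 | 110.00 | -51850.00 | 187000.00
Σ | 5560.00 |  |  | 198960.00 | 273600.00
x̄ = 198960.00 / 5560.00 = 35.78 in
ȳ = 273600.00 / 5560.00 = 49.21 in

x̄ = 35.78 in, ȳ = 49.21 in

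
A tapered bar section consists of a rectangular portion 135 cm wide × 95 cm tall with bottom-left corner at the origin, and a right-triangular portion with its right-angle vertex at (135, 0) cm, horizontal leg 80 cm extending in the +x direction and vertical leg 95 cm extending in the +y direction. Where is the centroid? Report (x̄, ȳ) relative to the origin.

rectangular portion: A = 135 × 95 = 12825.00, centroid at (67.50, 47.50).
triangular portion: A = ½·80·95 = 3800.00, centroid at (161.67, 31.67).
ΣA = 16625.00 cm², ΣAx̄ = 1480020.83 cm³, ΣAȳ = 729520.83 cm³.
x̄ = 1480020.83/16625.00 = 89.02 cm; ȳ = 729520.83/16625.00 = 43.88 cm.

x̄ = 89.02 cm, ȳ = 43.88 cm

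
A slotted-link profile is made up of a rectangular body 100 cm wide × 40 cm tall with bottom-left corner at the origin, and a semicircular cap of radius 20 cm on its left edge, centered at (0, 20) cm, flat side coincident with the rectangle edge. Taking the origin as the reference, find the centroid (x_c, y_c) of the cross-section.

x_c = 42.06 cm, y_c = 20.00 cm

rectangular body: A = 100 × 40 = 4000.00, centroid at (50.00, 20.00).
semicircular end: A = ½π·20² = 628.32, centroid at (-8.49, 20.00).
ΣA = 4628.32 cm²
ΣAx_c = (4000.00)(50.00) + (628.32)(-8.49) = 194666.67 cm³
ΣAy_c = (4000.00)(20.00) + (628.32)(20.00) = 92566.37 cm³
x_c = 194666.67 / 4628.32 = 42.06 cm
y_c = 92566.37 / 4628.32 = 20.00 cm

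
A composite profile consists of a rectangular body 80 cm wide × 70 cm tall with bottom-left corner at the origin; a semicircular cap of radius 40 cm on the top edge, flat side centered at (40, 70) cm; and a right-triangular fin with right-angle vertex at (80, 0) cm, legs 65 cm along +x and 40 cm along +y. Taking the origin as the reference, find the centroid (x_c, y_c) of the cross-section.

x_c = 48.52 cm, y_c = 45.89 cm

rectangular body: A = 80 × 70 = 5600.00, centroid at (40.00, 35.00).
semicircular top: A = ½π·40² = 2513.27, centroid at (40.00, 86.98).
triangular fin: A = ½·65·40 = 1300.00, centroid at (101.67, 13.33).
ΣA = 9413.27 cm²
ΣAx_c = (5600.00)(40.00) + (2513.27)(40.00) + (1300.00)(101.67) = 456697.63 cm³
ΣAy_c = (5600.00)(35.00) + (2513.27)(86.98) + (1300.00)(13.33) = 431929.19 cm³
x_c = 456697.63 / 9413.27 = 48.52 cm
y_c = 431929.19 / 9413.27 = 45.89 cm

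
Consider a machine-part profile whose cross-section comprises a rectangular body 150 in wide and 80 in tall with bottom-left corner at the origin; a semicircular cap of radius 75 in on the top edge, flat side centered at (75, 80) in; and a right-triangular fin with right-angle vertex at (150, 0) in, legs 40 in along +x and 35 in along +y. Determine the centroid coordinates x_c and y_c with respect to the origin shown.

rectangular body: A = 150 × 80 = 12000.00, centroid at (75.00, 40.00).
semicircular top: A = ½π·75² = 8835.73, centroid at (75.00, 111.83).
triangular fin: A = ½·40·35 = 700.00, centroid at (163.33, 11.67).
ΣA = 21535.73 in²
ΣAx_c = (12000.00)(75.00) + (8835.73)(75.00) + (700.00)(163.33) = 1677013.03 in³
ΣAy_c = (12000.00)(40.00) + (8835.73)(111.83) + (700.00)(11.67) = 1476275.01 in³
x_c = 1677013.03 / 21535.73 = 77.87 in
y_c = 1476275.01 / 21535.73 = 68.55 in

x_c = 77.87 in, y_c = 68.55 in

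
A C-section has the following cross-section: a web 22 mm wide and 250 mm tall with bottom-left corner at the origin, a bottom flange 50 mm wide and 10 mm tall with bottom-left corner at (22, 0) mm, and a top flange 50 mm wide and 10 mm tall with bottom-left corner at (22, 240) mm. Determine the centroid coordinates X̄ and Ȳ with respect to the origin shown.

X̄ = 16.54 mm, Ȳ = 125.00 mm

web: A = 22 × 250 = 5500.00, centroid at (11.00, 125.00).
bottom flange: A = 50 × 10 = 500.00, centroid at (47.00, 5.00).
top flange: A = 50 × 10 = 500.00, centroid at (47.00, 245.00).
ΣA = 6500.00 mm², ΣAX̄ = 107500.00 mm³, ΣAȲ = 812500.00 mm³.
X̄ = 107500.00/6500.00 = 16.54 mm; Ȳ = 812500.00/6500.00 = 125.00 mm.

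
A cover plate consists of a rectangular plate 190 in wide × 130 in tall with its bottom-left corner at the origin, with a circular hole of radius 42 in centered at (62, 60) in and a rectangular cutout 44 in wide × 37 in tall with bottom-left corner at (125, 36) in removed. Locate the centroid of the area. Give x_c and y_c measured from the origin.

x_c = 100.60 in, y_c = 67.56 in

plate: A = 190 × 130 = 24700.00, centroid at (95.00, 65.00).
hole 1: A = −π·42² = -5541.77, centroid at (62.00, 60.00).
hole 2: A = −(44 × 37) = -1628.00, centroid at (147.00, 54.50).
ΣA = 17530.23 in²
ΣAx_c = (24700.00)(95.00) + (-5541.77)(62.00) + (-1628.00)(147.00) = 1763594.29 in³
ΣAy_c = (24700.00)(65.00) + (-5541.77)(60.00) + (-1628.00)(54.50) = 1184267.83 in³
x_c = 1763594.29 / 17530.23 = 100.60 in
y_c = 1184267.83 / 17530.23 = 67.56 in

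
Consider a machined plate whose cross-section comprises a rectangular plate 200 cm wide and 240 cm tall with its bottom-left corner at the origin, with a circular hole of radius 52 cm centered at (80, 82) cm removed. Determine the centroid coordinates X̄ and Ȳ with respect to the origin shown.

X̄ = 104.30 cm, Ȳ = 128.17 cm

plate: A = 200 × 240 = 48000.00, centroid at (100.00, 120.00).
hole: A = −π·52² = -8494.87, centroid at (80.00, 82.00).
ΣA = 39505.13 cm², ΣAX̄ = 4120410.68 cm³, ΣAȲ = 5063420.94 cm³.
X̄ = 4120410.68/39505.13 = 104.30 cm; Ȳ = 5063420.94/39505.13 = 128.17 cm.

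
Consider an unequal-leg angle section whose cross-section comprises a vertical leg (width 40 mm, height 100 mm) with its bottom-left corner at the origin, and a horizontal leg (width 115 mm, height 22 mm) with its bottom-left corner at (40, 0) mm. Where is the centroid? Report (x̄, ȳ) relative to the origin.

vertical leg: A = 40 × 100 = 4000.00, centroid at (20.00, 50.00).
horizontal leg: A = 115 × 22 = 2530.00, centroid at (97.50, 11.00).
ΣA = 6530.00 mm², ΣAx̄ = 326675.00 mm³, ΣAȳ = 227830.00 mm³.
x̄ = 326675.00/6530.00 = 50.03 mm; ȳ = 227830.00/6530.00 = 34.89 mm.

x̄ = 50.03 mm, ȳ = 34.89 mm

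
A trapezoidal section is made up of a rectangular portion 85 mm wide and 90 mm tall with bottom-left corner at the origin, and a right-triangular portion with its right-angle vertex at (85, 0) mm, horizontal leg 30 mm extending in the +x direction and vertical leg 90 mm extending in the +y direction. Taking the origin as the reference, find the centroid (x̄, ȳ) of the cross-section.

x̄ = 50.38 mm, ȳ = 42.75 mm

rectangular portion: A = 85 × 90 = 7650.00, centroid at (42.50, 45.00).
triangular portion: A = ½·30·90 = 1350.00, centroid at (95.00, 30.00).
ΣA = 9000.00 mm²
ΣAx̄ = (7650.00)(42.50) + (1350.00)(95.00) = 453375.00 mm³
ΣAȳ = (7650.00)(45.00) + (1350.00)(30.00) = 384750.00 mm³
x̄ = 453375.00 / 9000.00 = 50.38 mm
ȳ = 384750.00 / 9000.00 = 42.75 mm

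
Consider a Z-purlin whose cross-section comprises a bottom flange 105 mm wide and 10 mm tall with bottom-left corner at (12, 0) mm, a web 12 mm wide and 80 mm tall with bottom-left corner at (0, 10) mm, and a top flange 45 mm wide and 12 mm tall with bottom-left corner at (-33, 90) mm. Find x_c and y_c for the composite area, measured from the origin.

bottom flange: A = 105 × 10 = 1050.00, centroid at (64.50, 5.00).
web: A = 12 × 80 = 960.00, centroid at (6.00, 50.00).
top flange: A = 45 × 12 = 540.00, centroid at (-10.50, 96.00).
ΣA = 2550.00 mm²
ΣAx_c = (1050.00)(64.50) + (960.00)(6.00) + (540.00)(-10.50) = 67815.00 mm³
ΣAy_c = (1050.00)(5.00) + (960.00)(50.00) + (540.00)(96.00) = 105090.00 mm³
x_c = 67815.00 / 2550.00 = 26.59 mm
y_c = 105090.00 / 2550.00 = 41.21 mm

x_c = 26.59 mm, y_c = 41.21 mm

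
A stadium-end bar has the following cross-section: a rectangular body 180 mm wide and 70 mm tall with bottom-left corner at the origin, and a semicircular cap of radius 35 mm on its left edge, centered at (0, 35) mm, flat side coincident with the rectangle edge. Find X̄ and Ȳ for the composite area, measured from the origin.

Part | A | x̄ᵢ | ȳᵢ | A·x̄ᵢ | A·ȳᵢ
rectangular body | 12600.00 | 90.00 | 35.00 | 1134000.00 | 441000.00
semicircular end | 1924.23 | -14.85 | 35.00 | -28583.33 | 67347.89
Σ | 14524.23 |  |  | 1105416.67 | 508347.89
X̄ = 1105416.67 / 14524.23 = 76.11 mm
Ȳ = 508347.89 / 14524.23 = 35.00 mm

X̄ = 76.11 mm, Ȳ = 35.00 mm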